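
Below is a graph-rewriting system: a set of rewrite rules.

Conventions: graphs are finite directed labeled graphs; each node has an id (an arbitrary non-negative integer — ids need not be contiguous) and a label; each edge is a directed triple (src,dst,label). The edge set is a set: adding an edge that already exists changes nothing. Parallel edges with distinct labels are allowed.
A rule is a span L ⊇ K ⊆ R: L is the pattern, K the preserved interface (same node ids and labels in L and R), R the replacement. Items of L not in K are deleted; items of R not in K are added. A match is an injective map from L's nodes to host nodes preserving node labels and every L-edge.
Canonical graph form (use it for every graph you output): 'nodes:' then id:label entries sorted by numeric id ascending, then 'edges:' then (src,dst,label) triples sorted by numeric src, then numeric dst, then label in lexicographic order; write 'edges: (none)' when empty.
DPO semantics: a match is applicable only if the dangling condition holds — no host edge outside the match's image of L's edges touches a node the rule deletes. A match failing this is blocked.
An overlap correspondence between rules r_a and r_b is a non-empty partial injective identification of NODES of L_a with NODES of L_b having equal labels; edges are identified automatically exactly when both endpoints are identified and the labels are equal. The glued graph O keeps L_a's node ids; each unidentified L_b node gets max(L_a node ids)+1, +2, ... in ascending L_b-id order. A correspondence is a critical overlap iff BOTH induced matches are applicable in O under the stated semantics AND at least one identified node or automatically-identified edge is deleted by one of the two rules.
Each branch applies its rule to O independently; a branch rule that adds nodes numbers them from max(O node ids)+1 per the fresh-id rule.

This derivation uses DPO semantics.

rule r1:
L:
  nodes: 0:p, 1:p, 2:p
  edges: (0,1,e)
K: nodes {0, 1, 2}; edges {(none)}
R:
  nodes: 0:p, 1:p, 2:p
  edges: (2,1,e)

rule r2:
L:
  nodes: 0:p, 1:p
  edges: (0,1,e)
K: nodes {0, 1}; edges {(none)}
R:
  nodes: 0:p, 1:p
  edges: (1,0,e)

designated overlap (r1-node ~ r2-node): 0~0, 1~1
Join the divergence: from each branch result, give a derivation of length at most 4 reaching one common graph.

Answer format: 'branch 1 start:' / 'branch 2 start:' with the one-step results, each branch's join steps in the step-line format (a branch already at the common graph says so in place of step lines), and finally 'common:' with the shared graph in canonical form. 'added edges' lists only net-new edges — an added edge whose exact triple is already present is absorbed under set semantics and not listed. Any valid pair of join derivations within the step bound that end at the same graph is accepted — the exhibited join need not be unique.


branch 1 start:
nodes: 0:p, 1:p, 2:p
edges: (2,1,e)
branch 2 start:
nodes: 0:p, 1:p, 2:p
edges: (1,0,e)
branch 1 step 1: rule r1; match: 0->2, 1->1, 2->0; deleted nodes (none); deleted edges (2,1,e); added nodes (none); added edges (0,1,e); result: nodes: 0:p, 1:p, 2:p edges: (0,1,e)
branch 2 step 1: rule r2; match: 0->1, 1->0; deleted nodes (none); deleted edges (1,0,e); added nodes (none); added edges (0,1,e); result: nodes: 0:p, 1:p, 2:p edges: (0,1,e)
common:
nodes: 0:p, 1:p, 2:p
edges: (0,1,e)


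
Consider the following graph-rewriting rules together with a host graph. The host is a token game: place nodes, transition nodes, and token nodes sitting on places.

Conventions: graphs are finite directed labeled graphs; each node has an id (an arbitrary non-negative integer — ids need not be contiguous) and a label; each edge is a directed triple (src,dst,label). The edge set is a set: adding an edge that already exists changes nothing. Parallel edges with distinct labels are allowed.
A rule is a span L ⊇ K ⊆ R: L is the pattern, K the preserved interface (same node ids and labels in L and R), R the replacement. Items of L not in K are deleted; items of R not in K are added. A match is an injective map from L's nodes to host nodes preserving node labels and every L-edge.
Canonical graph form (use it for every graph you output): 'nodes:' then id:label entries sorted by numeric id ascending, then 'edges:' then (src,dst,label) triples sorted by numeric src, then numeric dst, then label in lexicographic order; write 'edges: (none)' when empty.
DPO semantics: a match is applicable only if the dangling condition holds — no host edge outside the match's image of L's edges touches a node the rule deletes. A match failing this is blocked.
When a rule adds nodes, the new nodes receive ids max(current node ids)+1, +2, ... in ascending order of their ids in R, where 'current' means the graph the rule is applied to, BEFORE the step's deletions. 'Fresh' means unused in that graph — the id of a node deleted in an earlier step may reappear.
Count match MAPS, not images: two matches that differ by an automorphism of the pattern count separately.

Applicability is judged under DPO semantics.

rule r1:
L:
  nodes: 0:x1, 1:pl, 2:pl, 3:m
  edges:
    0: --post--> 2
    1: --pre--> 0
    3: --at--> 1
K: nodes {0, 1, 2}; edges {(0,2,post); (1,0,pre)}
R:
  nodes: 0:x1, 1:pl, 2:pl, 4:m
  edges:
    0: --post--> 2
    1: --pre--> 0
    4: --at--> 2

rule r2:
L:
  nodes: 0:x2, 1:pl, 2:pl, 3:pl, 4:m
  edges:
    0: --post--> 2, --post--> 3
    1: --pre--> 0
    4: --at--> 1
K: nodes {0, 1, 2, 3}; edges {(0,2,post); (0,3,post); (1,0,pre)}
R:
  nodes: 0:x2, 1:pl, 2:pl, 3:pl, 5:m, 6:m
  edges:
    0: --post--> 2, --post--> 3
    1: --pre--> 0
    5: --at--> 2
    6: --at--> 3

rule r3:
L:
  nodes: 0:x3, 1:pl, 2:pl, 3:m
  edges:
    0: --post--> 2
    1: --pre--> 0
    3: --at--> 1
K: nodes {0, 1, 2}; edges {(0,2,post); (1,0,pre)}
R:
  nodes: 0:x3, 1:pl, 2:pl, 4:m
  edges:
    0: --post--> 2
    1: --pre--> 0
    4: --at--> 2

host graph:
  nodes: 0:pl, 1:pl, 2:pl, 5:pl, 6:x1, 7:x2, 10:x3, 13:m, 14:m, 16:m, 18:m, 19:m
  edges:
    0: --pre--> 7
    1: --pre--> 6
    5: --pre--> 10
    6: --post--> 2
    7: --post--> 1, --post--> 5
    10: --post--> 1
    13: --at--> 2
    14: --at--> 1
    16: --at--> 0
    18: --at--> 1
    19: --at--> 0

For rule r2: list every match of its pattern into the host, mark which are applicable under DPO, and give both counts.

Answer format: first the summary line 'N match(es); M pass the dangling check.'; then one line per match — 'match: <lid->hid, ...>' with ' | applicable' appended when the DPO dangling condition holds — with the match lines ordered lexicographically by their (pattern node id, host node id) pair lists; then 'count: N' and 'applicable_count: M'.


4 match(es); 4 pass the dangling check.
match: 0->7, 1->0, 2->1, 3->5, 4->16 | applicable
match: 0->7, 1->0, 2->1, 3->5, 4->19 | applicable
match: 0->7, 1->0, 2->5, 3->1, 4->16 | applicable
match: 0->7, 1->0, 2->5, 3->1, 4->19 | applicable
count: 4
applicable_count: 4


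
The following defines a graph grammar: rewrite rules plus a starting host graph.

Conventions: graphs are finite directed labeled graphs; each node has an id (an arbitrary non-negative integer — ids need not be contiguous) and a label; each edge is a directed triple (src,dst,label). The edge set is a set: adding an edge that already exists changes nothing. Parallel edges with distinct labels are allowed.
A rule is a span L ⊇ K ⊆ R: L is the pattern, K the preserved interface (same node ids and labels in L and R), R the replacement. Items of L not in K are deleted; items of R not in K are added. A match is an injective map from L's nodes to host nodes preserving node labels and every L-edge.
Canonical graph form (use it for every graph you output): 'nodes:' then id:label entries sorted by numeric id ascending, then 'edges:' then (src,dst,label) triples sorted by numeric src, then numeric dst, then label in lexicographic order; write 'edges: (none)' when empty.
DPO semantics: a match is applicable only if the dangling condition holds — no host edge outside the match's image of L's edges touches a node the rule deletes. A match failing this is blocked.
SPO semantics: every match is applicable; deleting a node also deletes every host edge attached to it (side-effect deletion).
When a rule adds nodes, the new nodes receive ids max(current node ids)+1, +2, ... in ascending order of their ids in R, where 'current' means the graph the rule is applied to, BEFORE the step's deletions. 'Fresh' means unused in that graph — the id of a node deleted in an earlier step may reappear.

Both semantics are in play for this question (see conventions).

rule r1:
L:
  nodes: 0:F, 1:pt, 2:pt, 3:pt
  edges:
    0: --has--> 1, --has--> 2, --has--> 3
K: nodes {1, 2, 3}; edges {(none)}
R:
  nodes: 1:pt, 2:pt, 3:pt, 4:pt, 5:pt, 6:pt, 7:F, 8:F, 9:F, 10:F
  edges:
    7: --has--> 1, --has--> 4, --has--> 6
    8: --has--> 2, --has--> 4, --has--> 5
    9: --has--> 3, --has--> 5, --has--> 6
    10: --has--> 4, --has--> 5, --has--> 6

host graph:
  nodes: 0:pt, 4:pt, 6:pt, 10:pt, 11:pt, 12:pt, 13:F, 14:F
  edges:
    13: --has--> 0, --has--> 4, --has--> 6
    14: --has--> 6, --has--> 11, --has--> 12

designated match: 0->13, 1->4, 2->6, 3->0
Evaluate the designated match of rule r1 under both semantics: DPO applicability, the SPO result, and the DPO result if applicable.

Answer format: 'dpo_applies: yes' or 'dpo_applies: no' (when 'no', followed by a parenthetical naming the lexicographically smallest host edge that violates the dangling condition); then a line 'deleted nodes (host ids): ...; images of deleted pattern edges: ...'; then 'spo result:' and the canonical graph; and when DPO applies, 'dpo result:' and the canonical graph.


dpo_applies: yes
deleted nodes (host ids): 13; images of deleted pattern edges: (13,0,has); (13,4,has); (13,6,has)
spo result:
nodes: 0:pt, 4:pt, 6:pt, 10:pt, 11:pt, 12:pt, 14:F, 15:pt, 16:pt, 17:pt, 18:F, 19:F, 20:F, 21:F
edges: (14,6,has); (14,11,has); (14,12,has); (18,4,has); (18,15,has); (18,17,has); (19,6,has); (19,15,has); (19,16,has); (20,0,has); (20,16,has); (20,17,has); (21,15,has); (21,16,has); (21,17,has)
dpo result:
nodes: 0:pt, 4:pt, 6:pt, 10:pt, 11:pt, 12:pt, 14:F, 15:pt, 16:pt, 17:pt, 18:F, 19:F, 20:F, 21:F
edges: (14,6,has); (14,11,has); (14,12,has); (18,4,has); (18,15,has); (18,17,has); (19,6,has); (19,15,has); (19,16,has); (20,0,has); (20,16,has); (20,17,has); (21,15,has); (21,16,has); (21,17,has)


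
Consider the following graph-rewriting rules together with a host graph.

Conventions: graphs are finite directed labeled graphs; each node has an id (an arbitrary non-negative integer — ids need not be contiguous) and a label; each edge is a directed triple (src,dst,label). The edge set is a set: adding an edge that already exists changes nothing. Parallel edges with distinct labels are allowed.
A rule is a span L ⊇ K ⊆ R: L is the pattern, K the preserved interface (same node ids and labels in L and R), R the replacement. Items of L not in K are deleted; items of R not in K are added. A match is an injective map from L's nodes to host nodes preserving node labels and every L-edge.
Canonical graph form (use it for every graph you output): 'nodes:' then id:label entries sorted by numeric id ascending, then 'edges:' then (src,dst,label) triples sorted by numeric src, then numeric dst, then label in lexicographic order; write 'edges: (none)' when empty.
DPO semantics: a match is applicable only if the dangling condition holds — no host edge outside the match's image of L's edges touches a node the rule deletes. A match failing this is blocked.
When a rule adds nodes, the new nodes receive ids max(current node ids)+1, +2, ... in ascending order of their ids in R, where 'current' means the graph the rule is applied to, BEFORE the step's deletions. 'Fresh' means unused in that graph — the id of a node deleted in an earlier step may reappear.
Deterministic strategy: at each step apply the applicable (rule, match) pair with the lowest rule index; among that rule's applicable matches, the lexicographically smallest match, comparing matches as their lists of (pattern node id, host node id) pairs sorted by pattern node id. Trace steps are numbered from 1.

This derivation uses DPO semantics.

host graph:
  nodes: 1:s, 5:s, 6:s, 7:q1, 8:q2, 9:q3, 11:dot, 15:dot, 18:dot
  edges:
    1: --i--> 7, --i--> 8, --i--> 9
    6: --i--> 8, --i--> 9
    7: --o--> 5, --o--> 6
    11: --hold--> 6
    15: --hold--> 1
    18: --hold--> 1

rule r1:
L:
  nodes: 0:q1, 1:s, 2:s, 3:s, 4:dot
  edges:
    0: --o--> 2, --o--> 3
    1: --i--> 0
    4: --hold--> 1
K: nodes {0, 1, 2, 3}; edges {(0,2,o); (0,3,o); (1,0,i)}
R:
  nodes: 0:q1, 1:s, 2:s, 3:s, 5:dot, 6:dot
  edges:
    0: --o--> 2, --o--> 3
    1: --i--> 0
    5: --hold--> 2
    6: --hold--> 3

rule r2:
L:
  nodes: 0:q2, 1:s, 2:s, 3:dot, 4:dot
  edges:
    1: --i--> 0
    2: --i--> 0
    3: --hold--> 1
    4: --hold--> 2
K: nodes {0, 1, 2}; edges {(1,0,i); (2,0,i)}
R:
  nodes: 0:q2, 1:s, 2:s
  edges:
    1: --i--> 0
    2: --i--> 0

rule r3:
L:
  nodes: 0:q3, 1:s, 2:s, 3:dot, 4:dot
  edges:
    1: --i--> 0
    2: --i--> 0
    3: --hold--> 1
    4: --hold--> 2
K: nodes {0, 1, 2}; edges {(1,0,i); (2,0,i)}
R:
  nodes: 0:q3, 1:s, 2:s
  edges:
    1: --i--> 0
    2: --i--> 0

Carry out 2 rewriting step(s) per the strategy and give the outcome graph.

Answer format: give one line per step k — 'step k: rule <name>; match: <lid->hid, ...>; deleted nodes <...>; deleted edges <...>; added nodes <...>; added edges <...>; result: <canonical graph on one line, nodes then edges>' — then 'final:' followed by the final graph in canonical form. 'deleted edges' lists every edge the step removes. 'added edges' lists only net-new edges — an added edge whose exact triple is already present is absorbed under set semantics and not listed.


step 1: rule r1; match: 0->7, 1->1, 2->5, 3->6, 4->15; deleted nodes 15; deleted edges (15,1,hold); added nodes 19, 20; added edges (19,5,hold); (20,6,hold); result: nodes: 1:s, 5:s, 6:s, 7:q1, 8:q2, 9:q3, 11:dot, 18:dot, 19:dot, 20:dot edges: (1,7,i); (1,8,i); (1,9,i); (6,8,i); (6,9,i); (7,5,o); (7,6,o); (11,6,hold); (18,1,hold); (19,5,hold); (20,6,hold)
step 2: rule r1; match: 0->7, 1->1, 2->5, 3->6, 4->18; deleted nodes 18; deleted edges (18,1,hold); added nodes 21, 22; added edges (21,5,hold); (22,6,hold); result: nodes: 1:s, 5:s, 6:s, 7:q1, 8:q2, 9:q3, 11:dot, 19:dot, 20:dot, 21:dot, 22:dot edges: (1,7,i); (1,8,i); (1,9,i); (6,8,i); (6,9,i); (7,5,o); (7,6,o); (11,6,hold); (19,5,hold); (20,6,hold); (21,5,hold); (22,6,hold)
final:
nodes: 1:s, 5:s, 6:s, 7:q1, 8:q2, 9:q3, 11:dot, 19:dot, 20:dot, 21:dot, 22:dot
edges: (1,7,i); (1,8,i); (1,9,i); (6,8,i); (6,9,i); (7,5,o); (7,6,o); (11,6,hold); (19,5,hold); (20,6,hold); (21,5,hold); (22,6,hold)


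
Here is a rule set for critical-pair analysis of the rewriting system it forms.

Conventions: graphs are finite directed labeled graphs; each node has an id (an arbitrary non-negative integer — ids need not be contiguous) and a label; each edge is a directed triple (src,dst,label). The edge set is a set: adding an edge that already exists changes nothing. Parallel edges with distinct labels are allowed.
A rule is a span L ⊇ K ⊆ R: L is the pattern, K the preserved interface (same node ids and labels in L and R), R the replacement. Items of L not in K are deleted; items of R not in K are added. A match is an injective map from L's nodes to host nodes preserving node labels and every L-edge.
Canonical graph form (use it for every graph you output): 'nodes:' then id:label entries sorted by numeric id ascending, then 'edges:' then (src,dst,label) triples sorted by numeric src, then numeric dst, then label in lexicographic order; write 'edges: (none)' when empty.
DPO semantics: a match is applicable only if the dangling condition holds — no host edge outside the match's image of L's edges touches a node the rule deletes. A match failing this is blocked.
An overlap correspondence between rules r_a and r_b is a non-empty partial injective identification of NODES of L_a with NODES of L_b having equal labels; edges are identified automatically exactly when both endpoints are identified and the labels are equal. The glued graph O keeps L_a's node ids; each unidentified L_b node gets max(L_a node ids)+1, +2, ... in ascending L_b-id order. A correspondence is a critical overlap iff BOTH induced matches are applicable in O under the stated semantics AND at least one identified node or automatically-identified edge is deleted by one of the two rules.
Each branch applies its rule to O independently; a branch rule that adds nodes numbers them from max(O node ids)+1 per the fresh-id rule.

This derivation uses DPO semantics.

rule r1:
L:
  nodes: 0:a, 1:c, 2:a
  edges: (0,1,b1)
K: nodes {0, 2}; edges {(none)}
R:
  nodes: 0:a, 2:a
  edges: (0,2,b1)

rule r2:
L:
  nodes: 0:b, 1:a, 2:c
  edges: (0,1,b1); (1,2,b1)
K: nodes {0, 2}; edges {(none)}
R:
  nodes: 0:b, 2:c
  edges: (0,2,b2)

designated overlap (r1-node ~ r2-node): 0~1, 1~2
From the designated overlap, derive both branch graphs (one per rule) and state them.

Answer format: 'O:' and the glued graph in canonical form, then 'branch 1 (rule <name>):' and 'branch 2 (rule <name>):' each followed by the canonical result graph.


O:
nodes: 0:a, 1:c, 2:a, 3:b
edges: (0,1,b1); (3,0,b1)
branch 1 (rule r1):
nodes: 0:a, 2:a, 3:b
edges: (0,2,b1); (3,0,b1)
branch 2 (rule r2):
nodes: 1:c, 2:a, 3:b
edges: (3,1,b2)


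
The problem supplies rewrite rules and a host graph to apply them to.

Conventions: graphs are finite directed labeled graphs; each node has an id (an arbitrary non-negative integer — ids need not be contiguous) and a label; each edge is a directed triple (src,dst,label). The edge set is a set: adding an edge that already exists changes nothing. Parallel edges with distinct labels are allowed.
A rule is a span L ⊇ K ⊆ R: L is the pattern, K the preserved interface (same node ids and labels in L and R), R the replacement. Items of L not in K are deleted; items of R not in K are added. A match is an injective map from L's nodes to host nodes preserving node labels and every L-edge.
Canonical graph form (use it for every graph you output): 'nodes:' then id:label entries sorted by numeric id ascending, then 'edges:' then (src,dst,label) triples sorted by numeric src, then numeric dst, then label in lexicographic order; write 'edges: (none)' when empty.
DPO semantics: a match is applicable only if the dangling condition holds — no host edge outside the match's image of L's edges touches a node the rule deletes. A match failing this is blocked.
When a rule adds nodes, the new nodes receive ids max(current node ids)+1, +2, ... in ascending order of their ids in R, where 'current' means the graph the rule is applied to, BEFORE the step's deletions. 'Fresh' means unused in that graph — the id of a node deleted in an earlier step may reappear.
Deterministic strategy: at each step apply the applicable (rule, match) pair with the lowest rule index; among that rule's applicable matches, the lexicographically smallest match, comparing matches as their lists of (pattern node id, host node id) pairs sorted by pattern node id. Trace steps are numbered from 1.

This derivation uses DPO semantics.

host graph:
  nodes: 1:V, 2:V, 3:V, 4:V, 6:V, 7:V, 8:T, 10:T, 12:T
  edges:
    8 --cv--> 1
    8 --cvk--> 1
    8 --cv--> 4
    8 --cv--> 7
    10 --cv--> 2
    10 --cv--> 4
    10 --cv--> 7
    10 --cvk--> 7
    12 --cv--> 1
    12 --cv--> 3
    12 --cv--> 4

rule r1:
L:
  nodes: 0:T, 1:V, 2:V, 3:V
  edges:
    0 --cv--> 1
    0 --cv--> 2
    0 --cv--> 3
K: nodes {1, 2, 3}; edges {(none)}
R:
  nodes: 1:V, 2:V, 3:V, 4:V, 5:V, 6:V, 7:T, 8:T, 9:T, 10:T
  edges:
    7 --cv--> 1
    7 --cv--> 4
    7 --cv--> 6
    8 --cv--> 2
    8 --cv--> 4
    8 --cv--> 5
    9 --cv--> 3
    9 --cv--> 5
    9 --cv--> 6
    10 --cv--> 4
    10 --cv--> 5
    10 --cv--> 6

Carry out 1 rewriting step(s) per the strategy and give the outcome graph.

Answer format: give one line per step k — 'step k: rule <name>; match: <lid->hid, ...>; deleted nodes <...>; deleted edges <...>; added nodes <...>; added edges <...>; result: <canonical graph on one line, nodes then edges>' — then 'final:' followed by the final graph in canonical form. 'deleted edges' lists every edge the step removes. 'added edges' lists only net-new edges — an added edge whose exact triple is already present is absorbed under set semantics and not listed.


step 1: rule r1; match: 0->12, 1->1, 2->3, 3->4; deleted nodes 12; deleted edges (12,1,cv); (12,3,cv); (12,4,cv); added nodes 13, 14, 15, 16, 17, 18, 19; added edges (16,1,cv); (16,13,cv); (16,15,cv); (17,3,cv); (17,13,cv); (17,14,cv); (18,4,cv); (18,14,cv); (18,15,cv); (19,13,cv); (19,14,cv); (19,15,cv); result: nodes: 1:V, 2:V, 3:V, 4:V, 6:V, 7:V, 8:T, 10:T, 13:V, 14:V, 15:V, 16:T, 17:T, 18:T, 19:T edges: (8,1,cv); (8,1,cvk); (8,4,cv); (8,7,cv); (10,2,cv); (10,4,cv); (10,7,cv); (10,7,cvk); (16,1,cv); (16,13,cv); (16,15,cv); (17,3,cv); (17,13,cv); (17,14,cv); (18,4,cv); (18,14,cv); (18,15,cv); (19,13,cv); (19,14,cv); (19,15,cv)
final:
nodes: 1:V, 2:V, 3:V, 4:V, 6:V, 7:V, 8:T, 10:T, 13:V, 14:V, 15:V, 16:T, 17:T, 18:T, 19:T
edges: (8,1,cv); (8,1,cvk); (8,4,cv); (8,7,cv); (10,2,cv); (10,4,cv); (10,7,cv); (10,7,cvk); (16,1,cv); (16,13,cv); (16,15,cv); (17,3,cv); (17,13,cv); (17,14,cv); (18,4,cv); (18,14,cv); (18,15,cv); (19,13,cv); (19,14,cv); (19,15,cv)


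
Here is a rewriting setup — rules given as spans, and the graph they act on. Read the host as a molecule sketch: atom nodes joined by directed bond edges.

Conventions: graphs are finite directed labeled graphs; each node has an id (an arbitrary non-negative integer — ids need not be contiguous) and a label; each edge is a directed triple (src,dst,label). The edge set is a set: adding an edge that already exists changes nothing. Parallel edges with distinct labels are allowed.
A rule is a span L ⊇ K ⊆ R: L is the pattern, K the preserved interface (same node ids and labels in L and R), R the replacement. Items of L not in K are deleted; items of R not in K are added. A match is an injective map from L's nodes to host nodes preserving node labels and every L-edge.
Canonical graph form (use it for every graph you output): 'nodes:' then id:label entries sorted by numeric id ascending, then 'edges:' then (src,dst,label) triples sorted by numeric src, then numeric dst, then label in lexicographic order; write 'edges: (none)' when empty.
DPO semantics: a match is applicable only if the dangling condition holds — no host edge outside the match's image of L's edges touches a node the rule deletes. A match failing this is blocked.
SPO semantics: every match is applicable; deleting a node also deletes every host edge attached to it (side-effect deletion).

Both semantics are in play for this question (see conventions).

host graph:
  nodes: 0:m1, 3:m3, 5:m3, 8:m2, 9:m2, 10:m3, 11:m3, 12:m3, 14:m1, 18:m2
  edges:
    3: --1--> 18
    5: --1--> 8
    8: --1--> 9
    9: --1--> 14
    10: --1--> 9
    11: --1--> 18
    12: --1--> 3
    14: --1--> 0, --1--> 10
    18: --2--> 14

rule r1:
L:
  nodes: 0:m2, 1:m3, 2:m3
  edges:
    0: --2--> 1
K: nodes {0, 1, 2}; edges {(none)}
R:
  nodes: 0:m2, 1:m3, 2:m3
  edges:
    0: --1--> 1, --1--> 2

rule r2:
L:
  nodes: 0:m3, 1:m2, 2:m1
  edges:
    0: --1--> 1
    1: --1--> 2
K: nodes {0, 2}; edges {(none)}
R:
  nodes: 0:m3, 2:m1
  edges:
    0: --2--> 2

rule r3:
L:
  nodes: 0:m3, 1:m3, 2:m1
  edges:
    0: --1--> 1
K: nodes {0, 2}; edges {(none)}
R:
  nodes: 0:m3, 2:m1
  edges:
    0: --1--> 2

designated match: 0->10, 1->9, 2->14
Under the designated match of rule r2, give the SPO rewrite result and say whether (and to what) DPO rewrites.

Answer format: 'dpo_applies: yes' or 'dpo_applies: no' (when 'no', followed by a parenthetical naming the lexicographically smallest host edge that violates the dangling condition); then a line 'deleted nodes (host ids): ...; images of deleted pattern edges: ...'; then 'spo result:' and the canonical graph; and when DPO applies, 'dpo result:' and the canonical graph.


dpo_applies: no
(the rule deletes node 9, which keeps host edge (8,9,1) outside the match image — the dangling condition fails, DPO blocks; SPO proceeds and side-deletes such edges)
deleted nodes (host ids): 9; images of deleted pattern edges: (9,14,1); (10,9,1)
spo result:
nodes: 0:m1, 3:m3, 5:m3, 8:m2, 10:m3, 11:m3, 12:m3, 14:m1, 18:m2
edges: (3,18,1); (5,8,1); (10,14,2); (11,18,1); (12,3,1); (14,0,1); (14,10,1); (18,14,2)


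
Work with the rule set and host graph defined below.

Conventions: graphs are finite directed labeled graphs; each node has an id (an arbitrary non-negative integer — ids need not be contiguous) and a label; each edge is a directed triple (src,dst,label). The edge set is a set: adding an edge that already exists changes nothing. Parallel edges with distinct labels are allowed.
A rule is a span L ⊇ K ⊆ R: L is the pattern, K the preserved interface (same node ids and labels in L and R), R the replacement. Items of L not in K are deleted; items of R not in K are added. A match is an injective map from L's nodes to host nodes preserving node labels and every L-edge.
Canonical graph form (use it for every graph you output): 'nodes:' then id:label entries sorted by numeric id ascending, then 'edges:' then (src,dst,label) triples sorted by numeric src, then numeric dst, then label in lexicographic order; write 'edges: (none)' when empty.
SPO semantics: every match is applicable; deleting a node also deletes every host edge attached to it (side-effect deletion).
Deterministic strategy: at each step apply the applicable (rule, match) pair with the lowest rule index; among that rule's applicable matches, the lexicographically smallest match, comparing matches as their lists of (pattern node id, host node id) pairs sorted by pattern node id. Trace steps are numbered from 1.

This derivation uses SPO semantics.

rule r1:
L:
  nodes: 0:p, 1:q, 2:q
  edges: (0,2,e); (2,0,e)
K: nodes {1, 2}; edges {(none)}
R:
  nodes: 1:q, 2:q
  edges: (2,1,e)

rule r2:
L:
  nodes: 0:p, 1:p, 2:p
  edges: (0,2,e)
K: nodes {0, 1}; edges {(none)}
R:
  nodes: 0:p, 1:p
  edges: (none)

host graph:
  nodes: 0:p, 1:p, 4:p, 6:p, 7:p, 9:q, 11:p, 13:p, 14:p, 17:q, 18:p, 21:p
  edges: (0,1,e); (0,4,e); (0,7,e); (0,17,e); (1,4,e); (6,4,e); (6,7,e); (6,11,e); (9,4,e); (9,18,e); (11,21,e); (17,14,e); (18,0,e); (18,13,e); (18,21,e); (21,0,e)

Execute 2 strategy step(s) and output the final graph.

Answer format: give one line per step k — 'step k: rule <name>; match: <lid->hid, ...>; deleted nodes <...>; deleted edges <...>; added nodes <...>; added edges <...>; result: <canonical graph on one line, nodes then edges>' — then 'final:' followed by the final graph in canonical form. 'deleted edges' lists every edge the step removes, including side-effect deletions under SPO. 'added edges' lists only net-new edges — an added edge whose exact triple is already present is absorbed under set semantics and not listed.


step 1: rule r2; match: 0->0, 1->1, 2->4; deleted nodes 4; deleted edges (0,4,e); (1,4,e); (6,4,e); (9,4,e); added nodes (none); added edges (none); result: nodes: 0:p, 1:p, 6:p, 7:p, 9:q, 11:p, 13:p, 14:p, 17:q, 18:p, 21:p edges: (0,1,e); (0,7,e); (0,17,e); (6,7,e); (6,11,e); (9,18,e); (11,21,e); (17,14,e); (18,0,e); (18,13,e); (18,21,e); (21,0,e)
step 2: rule r2; match: 0->0, 1->1, 2->7; deleted nodes 7; deleted edges (0,7,e); (6,7,e); added nodes (none); added edges (none); result: nodes: 0:p, 1:p, 6:p, 9:q, 11:p, 13:p, 14:p, 17:q, 18:p, 21:p edges: (0,1,e); (0,17,e); (6,11,e); (9,18,e); (11,21,e); (17,14,e); (18,0,e); (18,13,e); (18,21,e); (21,0,e)
final:
nodes: 0:p, 1:p, 6:p, 9:q, 11:p, 13:p, 14:p, 17:q, 18:p, 21:p
edges: (0,1,e); (0,17,e); (6,11,e); (9,18,e); (11,21,e); (17,14,e); (18,0,e); (18,13,e); (18,21,e); (21,0,e)


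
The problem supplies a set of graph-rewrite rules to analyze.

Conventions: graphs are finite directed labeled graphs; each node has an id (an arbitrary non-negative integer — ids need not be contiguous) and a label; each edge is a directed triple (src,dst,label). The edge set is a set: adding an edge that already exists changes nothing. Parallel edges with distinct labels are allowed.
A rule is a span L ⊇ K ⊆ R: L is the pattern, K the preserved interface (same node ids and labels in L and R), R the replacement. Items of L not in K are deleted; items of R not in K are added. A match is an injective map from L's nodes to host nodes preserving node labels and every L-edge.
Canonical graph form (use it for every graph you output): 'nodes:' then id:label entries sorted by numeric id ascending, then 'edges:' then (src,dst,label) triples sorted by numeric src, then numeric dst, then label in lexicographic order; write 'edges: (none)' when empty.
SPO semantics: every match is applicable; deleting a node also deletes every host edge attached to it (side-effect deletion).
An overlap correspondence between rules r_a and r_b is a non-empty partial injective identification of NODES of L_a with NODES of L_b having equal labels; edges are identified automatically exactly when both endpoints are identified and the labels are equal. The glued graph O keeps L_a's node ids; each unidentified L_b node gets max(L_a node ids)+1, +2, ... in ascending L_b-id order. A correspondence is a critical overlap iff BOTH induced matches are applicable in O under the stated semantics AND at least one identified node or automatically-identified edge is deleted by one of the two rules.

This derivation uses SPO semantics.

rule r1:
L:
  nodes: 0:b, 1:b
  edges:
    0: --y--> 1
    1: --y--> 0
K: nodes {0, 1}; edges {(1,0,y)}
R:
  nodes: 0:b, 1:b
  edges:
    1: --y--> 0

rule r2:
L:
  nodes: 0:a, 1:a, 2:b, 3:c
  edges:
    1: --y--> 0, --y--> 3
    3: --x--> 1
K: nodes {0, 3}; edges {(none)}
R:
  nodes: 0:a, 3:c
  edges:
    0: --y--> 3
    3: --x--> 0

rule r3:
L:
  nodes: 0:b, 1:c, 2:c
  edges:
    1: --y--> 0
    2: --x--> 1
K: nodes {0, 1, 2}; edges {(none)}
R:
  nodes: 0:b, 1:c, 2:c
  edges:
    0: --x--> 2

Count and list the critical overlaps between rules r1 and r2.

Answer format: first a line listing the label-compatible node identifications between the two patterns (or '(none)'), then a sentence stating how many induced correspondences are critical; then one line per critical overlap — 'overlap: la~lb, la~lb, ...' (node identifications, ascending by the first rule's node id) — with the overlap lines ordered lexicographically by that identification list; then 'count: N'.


label-compatible node identifications between L(r1) and L(r2): 0~2, 1~2
2 of the induced correspondences are critical overlaps of r1 and r2.
overlap: 0~2
overlap: 1~2
count: 2


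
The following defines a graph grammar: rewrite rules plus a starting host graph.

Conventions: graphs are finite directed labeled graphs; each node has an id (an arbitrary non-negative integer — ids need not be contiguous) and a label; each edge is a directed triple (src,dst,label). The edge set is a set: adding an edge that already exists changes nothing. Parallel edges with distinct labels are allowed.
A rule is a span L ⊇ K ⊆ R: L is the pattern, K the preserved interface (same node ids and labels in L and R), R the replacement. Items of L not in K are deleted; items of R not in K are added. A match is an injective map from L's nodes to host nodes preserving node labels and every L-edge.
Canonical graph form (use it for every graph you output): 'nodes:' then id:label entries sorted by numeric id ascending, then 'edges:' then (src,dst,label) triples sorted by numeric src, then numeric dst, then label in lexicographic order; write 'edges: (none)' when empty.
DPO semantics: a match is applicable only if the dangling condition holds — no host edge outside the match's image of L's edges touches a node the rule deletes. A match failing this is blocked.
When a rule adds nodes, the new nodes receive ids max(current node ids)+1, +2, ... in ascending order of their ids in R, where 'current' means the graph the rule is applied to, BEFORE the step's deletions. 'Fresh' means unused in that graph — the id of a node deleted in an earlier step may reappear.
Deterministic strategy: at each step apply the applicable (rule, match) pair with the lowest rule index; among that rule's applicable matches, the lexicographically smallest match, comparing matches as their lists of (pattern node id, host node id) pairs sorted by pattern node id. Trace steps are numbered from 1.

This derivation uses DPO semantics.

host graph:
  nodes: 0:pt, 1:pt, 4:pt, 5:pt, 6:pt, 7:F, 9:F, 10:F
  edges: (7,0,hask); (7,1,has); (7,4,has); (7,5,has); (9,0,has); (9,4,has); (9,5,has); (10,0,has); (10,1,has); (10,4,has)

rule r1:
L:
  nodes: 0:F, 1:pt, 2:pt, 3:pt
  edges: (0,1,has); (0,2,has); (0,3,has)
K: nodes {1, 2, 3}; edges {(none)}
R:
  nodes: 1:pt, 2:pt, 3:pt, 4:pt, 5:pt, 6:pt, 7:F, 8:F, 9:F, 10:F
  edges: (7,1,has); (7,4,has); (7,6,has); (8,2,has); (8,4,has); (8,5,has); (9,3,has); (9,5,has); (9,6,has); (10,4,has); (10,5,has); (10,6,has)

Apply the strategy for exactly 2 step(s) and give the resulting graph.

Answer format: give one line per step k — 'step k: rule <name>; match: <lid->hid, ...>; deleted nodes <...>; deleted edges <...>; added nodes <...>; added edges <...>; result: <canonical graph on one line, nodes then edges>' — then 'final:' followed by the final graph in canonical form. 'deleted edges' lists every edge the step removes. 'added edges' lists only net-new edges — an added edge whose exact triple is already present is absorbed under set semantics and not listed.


step 1: rule r1; match: 0->9, 1->0, 2->4, 3->5; deleted nodes 9; deleted edges (9,0,has); (9,4,has); (9,5,has); added nodes 11, 12, 13, 14, 15, 16, 17; added edges (14,0,has); (14,11,has); (14,13,has); (15,4,has); (15,11,has); (15,12,has); (16,5,has); (16,12,has); (16,13,has); (17,11,has); (17,12,has); (17,13,has); result: nodes: 0:pt, 1:pt, 4:pt, 5:pt, 6:pt, 7:F, 10:F, 11:pt, 12:pt, 13:pt, 14:F, 15:F, 16:F, 17:F edges: (7,0,hask); (7,1,has); (7,4,has); (7,5,has); (10,0,has); (10,1,has); (10,4,has); (14,0,has); (14,11,has); (14,13,has); (15,4,has); (15,11,has); (15,12,has); (16,5,has); (16,12,has); (16,13,has); (17,11,has); (17,12,has); (17,13,has)
step 2: rule r1; match: 0->10, 1->0, 2->1, 3->4; deleted nodes 10; deleted edges (10,0,has); (10,1,has); (10,4,has); added nodes 18, 19, 20, 21, 22, 23, 24; added edges (21,0,has); (21,18,has); (21,20,has); (22,1,has); (22,18,has); (22,19,has); (23,4,has); (23,19,has); (23,20,has); (24,18,has); (24,19,has); (24,20,has); result: nodes: 0:pt, 1:pt, 4:pt, 5:pt, 6:pt, 7:F, 11:pt, 12:pt, 13:pt, 14:F, 15:F, 16:F, 17:F, 18:pt, 19:pt, 20:pt, 21:F, 22:F, 23:F, 24:F edges: (7,0,hask); (7,1,has); (7,4,has); (7,5,has); (14,0,has); (14,11,has); (14,13,has); (15,4,has); (15,11,has); (15,12,has); (16,5,has); (16,12,has); (16,13,has); (17,11,has); (17,12,has); (17,13,has); (21,0,has); (21,18,has); (21,20,has); (22,1,has); (22,18,has); (22,19,has); (23,4,has); (23,19,has); (23,20,has); (24,18,has); (24,19,has); (24,20,has)
final:
nodes: 0:pt, 1:pt, 4:pt, 5:pt, 6:pt, 7:F, 11:pt, 12:pt, 13:pt, 14:F, 15:F, 16:F, 17:F, 18:pt, 19:pt, 20:pt, 21:F, 22:F, 23:F, 24:F
edges: (7,0,hask); (7,1,has); (7,4,has); (7,5,has); (14,0,has); (14,11,has); (14,13,has); (15,4,has); (15,11,has); (15,12,has); (16,5,has); (16,12,has); (16,13,has); (17,11,has); (17,12,has); (17,13,has); (21,0,has); (21,18,has); (21,20,has); (22,1,has); (22,18,has); (22,19,has); (23,4,has); (23,19,has); (23,20,has); (24,18,has); (24,19,has); (24,20,has)


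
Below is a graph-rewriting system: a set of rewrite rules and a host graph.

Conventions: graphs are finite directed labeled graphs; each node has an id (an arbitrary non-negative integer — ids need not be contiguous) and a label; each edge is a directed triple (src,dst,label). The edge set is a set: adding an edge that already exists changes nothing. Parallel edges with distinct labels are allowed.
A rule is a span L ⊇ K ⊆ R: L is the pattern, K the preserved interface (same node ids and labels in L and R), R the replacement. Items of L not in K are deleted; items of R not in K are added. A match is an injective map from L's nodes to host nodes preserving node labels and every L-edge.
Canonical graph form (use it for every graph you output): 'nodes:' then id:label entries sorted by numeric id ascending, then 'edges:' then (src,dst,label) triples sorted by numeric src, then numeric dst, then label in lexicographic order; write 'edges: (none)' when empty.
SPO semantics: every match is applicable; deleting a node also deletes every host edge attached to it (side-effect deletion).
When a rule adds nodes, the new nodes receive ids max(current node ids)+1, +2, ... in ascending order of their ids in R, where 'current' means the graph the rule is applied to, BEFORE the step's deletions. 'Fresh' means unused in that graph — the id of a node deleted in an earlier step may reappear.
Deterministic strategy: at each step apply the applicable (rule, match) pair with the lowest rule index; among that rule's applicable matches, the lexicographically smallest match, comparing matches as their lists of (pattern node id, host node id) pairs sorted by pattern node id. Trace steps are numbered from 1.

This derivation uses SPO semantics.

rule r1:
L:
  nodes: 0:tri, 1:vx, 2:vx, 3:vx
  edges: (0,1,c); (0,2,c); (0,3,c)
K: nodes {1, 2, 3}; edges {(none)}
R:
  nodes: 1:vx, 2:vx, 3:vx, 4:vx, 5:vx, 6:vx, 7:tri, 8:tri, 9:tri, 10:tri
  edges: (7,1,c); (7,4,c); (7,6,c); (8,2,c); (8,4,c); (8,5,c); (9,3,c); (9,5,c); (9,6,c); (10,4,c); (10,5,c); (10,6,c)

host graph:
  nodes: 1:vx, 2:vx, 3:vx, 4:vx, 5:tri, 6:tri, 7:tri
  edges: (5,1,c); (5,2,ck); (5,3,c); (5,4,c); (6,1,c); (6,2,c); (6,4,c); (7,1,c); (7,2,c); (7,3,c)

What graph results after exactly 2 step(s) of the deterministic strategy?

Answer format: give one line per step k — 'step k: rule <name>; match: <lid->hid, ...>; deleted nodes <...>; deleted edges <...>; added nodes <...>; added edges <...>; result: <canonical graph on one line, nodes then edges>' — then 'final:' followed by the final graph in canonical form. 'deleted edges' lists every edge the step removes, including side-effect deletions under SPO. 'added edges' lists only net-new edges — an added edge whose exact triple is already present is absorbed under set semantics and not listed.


step 1: rule r1; match: 0->5, 1->1, 2->3, 3->4; deleted nodes 5; deleted edges (5,1,c); (5,2,ck); (5,3,c); (5,4,c); added nodes 8, 9, 10, 11, 12, 13, 14; added edges (11,1,c); (11,8,c); (11,10,c); (12,3,c); (12,8,c); (12,9,c); (13,4,c); (13,9,c); (13,10,c); (14,8,c); (14,9,c); (14,10,c); result: nodes: 1:vx, 2:vx, 3:vx, 4:vx, 6:tri, 7:tri, 8:vx, 9:vx, 10:vx, 11:tri, 12:tri, 13:tri, 14:tri edges: (6,1,c); (6,2,c); (6,4,c); (7,1,c); (7,2,c); (7,3,c); (11,1,c); (11,8,c); (11,10,c); (12,3,c); (12,8,c); (12,9,c); (13,4,c); (13,9,c); (13,10,c); (14,8,c); (14,9,c); (14,10,c)
step 2: rule r1; match: 0->6, 1->1, 2->2, 3->4; deleted nodes 6; deleted edges (6,1,c); (6,2,c); (6,4,c); added nodes 15, 16, 17, 18, 19, 20, 21; added edges (18,1,c); (18,15,c); (18,17,c); (19,2,c); (19,15,c); (19,16,c); (20,4,c); (20,16,c); (20,17,c); (21,15,c); (21,16,c); (21,17,c); result: nodes: 1:vx, 2:vx, 3:vx, 4:vx, 7:tri, 8:vx, 9:vx, 10:vx, 11:tri, 12:tri, 13:tri, 14:tri, 15:vx, 16:vx, 17:vx, 18:tri, 19:tri, 20:tri, 21:tri edges: (7,1,c); (7,2,c); (7,3,c); (11,1,c); (11,8,c); (11,10,c); (12,3,c); (12,8,c); (12,9,c); (13,4,c); (13,9,c); (13,10,c); (14,8,c); (14,9,c); (14,10,c); (18,1,c); (18,15,c); (18,17,c); (19,2,c); (19,15,c); (19,16,c); (20,4,c); (20,16,c); (20,17,c); (21,15,c); (21,16,c); (21,17,c)
final:
nodes: 1:vx, 2:vx, 3:vx, 4:vx, 7:tri, 8:vx, 9:vx, 10:vx, 11:tri, 12:tri, 13:tri, 14:tri, 15:vx, 16:vx, 17:vx, 18:tri, 19:tri, 20:tri, 21:tri
edges: (7,1,c); (7,2,c); (7,3,c); (11,1,c); (11,8,c); (11,10,c); (12,3,c); (12,8,c); (12,9,c); (13,4,c); (13,9,c); (13,10,c); (14,8,c); (14,9,c); (14,10,c); (18,1,c); (18,15,c); (18,17,c); (19,2,c); (19,15,c); (19,16,c); (20,4,c); (20,16,c); (20,17,c); (21,15,c); (21,16,c); (21,17,c)


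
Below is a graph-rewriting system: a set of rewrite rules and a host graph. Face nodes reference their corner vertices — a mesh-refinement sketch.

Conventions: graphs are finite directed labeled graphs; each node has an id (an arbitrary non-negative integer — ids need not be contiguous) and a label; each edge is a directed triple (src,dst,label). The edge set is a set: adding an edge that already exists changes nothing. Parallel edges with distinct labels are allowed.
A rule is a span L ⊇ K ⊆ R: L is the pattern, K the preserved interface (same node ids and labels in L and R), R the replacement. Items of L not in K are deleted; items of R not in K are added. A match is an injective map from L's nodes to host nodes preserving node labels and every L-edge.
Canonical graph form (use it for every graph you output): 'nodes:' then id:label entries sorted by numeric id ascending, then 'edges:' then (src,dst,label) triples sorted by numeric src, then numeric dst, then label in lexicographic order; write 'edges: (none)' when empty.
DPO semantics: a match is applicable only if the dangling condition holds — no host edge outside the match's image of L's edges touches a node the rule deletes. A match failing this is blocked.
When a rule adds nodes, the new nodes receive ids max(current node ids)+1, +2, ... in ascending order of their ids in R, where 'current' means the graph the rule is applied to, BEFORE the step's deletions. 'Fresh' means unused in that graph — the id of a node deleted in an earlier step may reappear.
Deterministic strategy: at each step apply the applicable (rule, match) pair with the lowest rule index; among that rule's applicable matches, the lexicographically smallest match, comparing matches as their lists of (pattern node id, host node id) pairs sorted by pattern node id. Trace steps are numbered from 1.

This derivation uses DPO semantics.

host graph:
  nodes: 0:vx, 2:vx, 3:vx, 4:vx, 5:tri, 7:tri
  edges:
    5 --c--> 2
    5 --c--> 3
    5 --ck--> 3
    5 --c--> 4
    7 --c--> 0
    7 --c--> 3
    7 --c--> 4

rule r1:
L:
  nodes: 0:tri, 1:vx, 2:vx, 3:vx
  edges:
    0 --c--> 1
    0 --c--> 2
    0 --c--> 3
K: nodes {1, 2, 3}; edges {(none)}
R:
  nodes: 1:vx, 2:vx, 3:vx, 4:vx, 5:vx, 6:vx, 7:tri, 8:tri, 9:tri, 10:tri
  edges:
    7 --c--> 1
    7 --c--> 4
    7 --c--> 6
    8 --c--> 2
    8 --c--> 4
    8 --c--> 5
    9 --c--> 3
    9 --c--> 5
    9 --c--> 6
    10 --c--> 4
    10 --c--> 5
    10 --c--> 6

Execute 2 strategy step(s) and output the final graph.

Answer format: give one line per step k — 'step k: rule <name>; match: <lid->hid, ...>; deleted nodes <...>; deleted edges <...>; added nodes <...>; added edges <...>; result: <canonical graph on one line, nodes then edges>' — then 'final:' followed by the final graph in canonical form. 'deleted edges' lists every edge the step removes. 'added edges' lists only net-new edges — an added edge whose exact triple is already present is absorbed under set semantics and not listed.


step 1: rule r1; match: 0->7, 1->0, 2->3, 3->4; deleted nodes 7; deleted edges (7,0,c); (7,3,c); (7,4,c); added nodes 8, 9, 10, 11, 12, 13, 14; added edges (11,0,c); (11,8,c); (11,10,c); (12,3,c); (12,8,c); (12,9,c); (13,4,c); (13,9,c); (13,10,c); (14,8,c); (14,9,c); (14,10,c); result: nodes: 0:vx, 2:vx, 3:vx, 4:vx, 5:tri, 8:vx, 9:vx, 10:vx, 11:tri, 12:tri, 13:tri, 14:tri edges: (5,2,c); (5,3,c); (5,3,ck); (5,4,c); (11,0,c); (11,8,c); (11,10,c); (12,3,c); (12,8,c); (12,9,c); (13,4,c); (13,9,c); (13,10,c); (14,8,c); (14,9,c); (14,10,c)
step 2: rule r1; match: 0->11, 1->0, 2->8, 3->10; deleted nodes 11; deleted edges (11,0,c); (11,8,c); (11,10,c); added nodes 15, 16, 17, 18, 19, 20, 21; added edges (18,0,c); (18,15,c); (18,17,c); (19,8,c); (19,15,c); (19,16,c); (20,10,c); (20,16,c); (20,17,c); (21,15,c); (21,16,c); (21,17,c); result: nodes: 0:vx, 2:vx, 3:vx, 4:vx, 5:tri, 8:vx, 9:vx, 10:vx, 12:tri, 13:tri, 14:tri, 15:vx, 16:vx, 17:vx, 18:tri, 19:tri, 20:tri, 21:tri edges: (5,2,c); (5,3,c); (5,3,ck); (5,4,c); (12,3,c); (12,8,c); (12,9,c); (13,4,c); (13,9,c); (13,10,c); (14,8,c); (14,9,c); (14,10,c); (18,0,c); (18,15,c); (18,17,c); (19,8,c); (19,15,c); (19,16,c); (20,10,c); (20,16,c); (20,17,c); (21,15,c); (21,16,c); (21,17,c)
final:
nodes: 0:vx, 2:vx, 3:vx, 4:vx, 5:tri, 8:vx, 9:vx, 10:vx, 12:tri, 13:tri, 14:tri, 15:vx, 16:vx, 17:vx, 18:tri, 19:tri, 20:tri, 21:tri
edges: (5,2,c); (5,3,c); (5,3,ck); (5,4,c); (12,3,c); (12,8,c); (12,9,c); (13,4,c); (13,9,c); (13,10,c); (14,8,c); (14,9,c); (14,10,c); (18,0,c); (18,15,c); (18,17,c); (19,8,c); (19,15,c); (19,16,c); (20,10,c); (20,16,c); (20,17,c); (21,15,c); (21,16,c); (21,17,c)
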